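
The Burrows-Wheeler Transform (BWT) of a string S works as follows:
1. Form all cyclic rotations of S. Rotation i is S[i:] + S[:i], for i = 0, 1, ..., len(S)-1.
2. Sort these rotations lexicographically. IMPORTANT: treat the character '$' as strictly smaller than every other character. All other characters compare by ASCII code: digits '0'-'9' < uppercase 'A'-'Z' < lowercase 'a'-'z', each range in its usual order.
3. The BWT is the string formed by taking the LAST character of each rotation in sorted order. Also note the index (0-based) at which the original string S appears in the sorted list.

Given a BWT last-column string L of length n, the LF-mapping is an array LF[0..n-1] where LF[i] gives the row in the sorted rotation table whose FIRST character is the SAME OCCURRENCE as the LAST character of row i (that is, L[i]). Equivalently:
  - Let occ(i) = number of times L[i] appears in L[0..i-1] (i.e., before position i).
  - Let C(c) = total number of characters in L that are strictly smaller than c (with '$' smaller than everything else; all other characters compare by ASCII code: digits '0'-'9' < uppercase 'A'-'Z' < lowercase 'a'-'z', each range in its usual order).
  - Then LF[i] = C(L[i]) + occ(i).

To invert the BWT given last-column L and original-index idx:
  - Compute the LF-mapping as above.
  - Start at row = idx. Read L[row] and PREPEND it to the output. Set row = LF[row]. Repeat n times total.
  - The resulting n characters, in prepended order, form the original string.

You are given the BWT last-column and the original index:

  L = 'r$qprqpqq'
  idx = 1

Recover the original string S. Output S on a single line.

LF mapping: 7 0 3 1 8 4 2 5 6
Walk LF starting at row 1, prepending L[row]:
  step 1: row=1, L[1]='$', prepend. Next row=LF[1]=0
  step 2: row=0, L[0]='r', prepend. Next row=LF[0]=7
  step 3: row=7, L[7]='q', prepend. Next row=LF[7]=5
  step 4: row=5, L[5]='q', prepend. Next row=LF[5]=4
  step 5: row=4, L[4]='r', prepend. Next row=LF[4]=8
  step 6: row=8, L[8]='q', prepend. Next row=LF[8]=6
  step 7: row=6, L[6]='p', prepend. Next row=LF[6]=2
  step 8: row=2, L[2]='q', prepend. Next row=LF[2]=3
  step 9: row=3, L[3]='p', prepend. Next row=LF[3]=1
Reversed output: pqpqrqqr$

Answer: pqpqrqqr$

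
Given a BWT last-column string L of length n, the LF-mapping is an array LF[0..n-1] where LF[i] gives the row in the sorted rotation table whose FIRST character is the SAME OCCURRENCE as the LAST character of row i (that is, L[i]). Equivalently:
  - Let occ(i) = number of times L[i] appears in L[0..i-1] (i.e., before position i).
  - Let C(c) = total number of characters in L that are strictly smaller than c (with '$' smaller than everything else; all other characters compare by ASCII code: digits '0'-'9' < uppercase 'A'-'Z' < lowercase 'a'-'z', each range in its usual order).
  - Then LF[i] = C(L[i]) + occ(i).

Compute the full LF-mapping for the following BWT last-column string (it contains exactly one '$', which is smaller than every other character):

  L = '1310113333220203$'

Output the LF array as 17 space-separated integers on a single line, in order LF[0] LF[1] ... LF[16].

Answer: 4 11 5 1 6 7 12 13 14 15 8 9 2 10 3 16 0

Derivation:
Char counts: '$':1, '0':3, '1':4, '2':3, '3':6
C (first-col start): C('$')=0, C('0')=1, C('1')=4, C('2')=8, C('3')=11
L[0]='1': occ=0, LF[0]=C('1')+0=4+0=4
L[1]='3': occ=0, LF[1]=C('3')+0=11+0=11
L[2]='1': occ=1, LF[2]=C('1')+1=4+1=5
L[3]='0': occ=0, LF[3]=C('0')+0=1+0=1
L[4]='1': occ=2, LF[4]=C('1')+2=4+2=6
L[5]='1': occ=3, LF[5]=C('1')+3=4+3=7
L[6]='3': occ=1, LF[6]=C('3')+1=11+1=12
L[7]='3': occ=2, LF[7]=C('3')+2=11+2=13
L[8]='3': occ=3, LF[8]=C('3')+3=11+3=14
L[9]='3': occ=4, LF[9]=C('3')+4=11+4=15
L[10]='2': occ=0, LF[10]=C('2')+0=8+0=8
L[11]='2': occ=1, LF[11]=C('2')+1=8+1=9
L[12]='0': occ=1, LF[12]=C('0')+1=1+1=2
L[13]='2': occ=2, LF[13]=C('2')+2=8+2=10
L[14]='0': occ=2, LF[14]=C('0')+2=1+2=3
L[15]='3': occ=5, LF[15]=C('3')+5=11+5=16
L[16]='$': occ=0, LF[16]=C('$')+0=0+0=0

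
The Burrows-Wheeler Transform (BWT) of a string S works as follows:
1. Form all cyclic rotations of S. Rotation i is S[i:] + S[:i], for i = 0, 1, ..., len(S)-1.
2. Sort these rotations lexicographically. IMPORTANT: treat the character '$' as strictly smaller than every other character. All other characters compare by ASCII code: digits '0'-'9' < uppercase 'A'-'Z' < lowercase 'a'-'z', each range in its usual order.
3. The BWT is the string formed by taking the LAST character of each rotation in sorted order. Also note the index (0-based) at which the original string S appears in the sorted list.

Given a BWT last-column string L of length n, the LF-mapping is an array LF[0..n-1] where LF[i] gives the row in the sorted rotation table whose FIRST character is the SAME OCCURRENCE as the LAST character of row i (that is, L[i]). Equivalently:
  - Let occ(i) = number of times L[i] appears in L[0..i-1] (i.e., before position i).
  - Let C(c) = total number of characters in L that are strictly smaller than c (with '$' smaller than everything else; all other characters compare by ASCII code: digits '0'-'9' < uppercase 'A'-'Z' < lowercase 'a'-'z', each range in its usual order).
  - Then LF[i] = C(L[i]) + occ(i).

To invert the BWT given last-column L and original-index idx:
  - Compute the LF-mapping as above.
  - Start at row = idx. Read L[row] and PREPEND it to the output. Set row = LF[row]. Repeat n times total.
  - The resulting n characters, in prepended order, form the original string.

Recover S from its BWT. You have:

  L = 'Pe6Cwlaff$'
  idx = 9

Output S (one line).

Answer: waffle6CP$

Derivation:
LF mapping: 3 5 1 2 9 8 4 6 7 0
Walk LF starting at row 9, prepending L[row]:
  step 1: row=9, L[9]='$', prepend. Next row=LF[9]=0
  step 2: row=0, L[0]='P', prepend. Next row=LF[0]=3
  step 3: row=3, L[3]='C', prepend. Next row=LF[3]=2
  step 4: row=2, L[2]='6', prepend. Next row=LF[2]=1
  step 5: row=1, L[1]='e', prepend. Next row=LF[1]=5
  step 6: row=5, L[5]='l', prepend. Next row=LF[5]=8
  step 7: row=8, L[8]='f', prepend. Next row=LF[8]=7
  step 8: row=7, L[7]='f', prepend. Next row=LF[7]=6
  step 9: row=6, L[6]='a', prepend. Next row=LF[6]=4
  step 10: row=4, L[4]='w', prepend. Next row=LF[4]=9
Reversed output: waffle6CP$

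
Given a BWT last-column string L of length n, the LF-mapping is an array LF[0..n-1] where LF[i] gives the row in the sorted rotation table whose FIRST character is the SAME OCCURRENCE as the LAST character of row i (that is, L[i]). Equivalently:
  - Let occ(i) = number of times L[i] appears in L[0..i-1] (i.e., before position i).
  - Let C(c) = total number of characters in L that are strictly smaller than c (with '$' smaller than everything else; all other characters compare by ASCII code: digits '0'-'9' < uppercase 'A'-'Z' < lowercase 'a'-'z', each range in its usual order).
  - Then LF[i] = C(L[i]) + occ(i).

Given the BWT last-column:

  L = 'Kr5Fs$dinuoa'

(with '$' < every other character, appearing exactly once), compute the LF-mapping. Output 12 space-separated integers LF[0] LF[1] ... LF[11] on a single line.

Answer: 3 9 1 2 10 0 5 6 7 11 8 4

Derivation:
Char counts: '$':1, '5':1, 'F':1, 'K':1, 'a':1, 'd':1, 'i':1, 'n':1, 'o':1, 'r':1, 's':1, 'u':1
C (first-col start): C('$')=0, C('5')=1, C('F')=2, C('K')=3, C('a')=4, C('d')=5, C('i')=6, C('n')=7, C('o')=8, C('r')=9, C('s')=10, C('u')=11
L[0]='K': occ=0, LF[0]=C('K')+0=3+0=3
L[1]='r': occ=0, LF[1]=C('r')+0=9+0=9
L[2]='5': occ=0, LF[2]=C('5')+0=1+0=1
L[3]='F': occ=0, LF[3]=C('F')+0=2+0=2
L[4]='s': occ=0, LF[4]=C('s')+0=10+0=10
L[5]='$': occ=0, LF[5]=C('$')+0=0+0=0
L[6]='d': occ=0, LF[6]=C('d')+0=5+0=5
L[7]='i': occ=0, LF[7]=C('i')+0=6+0=6
L[8]='n': occ=0, LF[8]=C('n')+0=7+0=7
L[9]='u': occ=0, LF[9]=C('u')+0=11+0=11
L[10]='o': occ=0, LF[10]=C('o')+0=8+0=8
L[11]='a': occ=0, LF[11]=C('a')+0=4+0=4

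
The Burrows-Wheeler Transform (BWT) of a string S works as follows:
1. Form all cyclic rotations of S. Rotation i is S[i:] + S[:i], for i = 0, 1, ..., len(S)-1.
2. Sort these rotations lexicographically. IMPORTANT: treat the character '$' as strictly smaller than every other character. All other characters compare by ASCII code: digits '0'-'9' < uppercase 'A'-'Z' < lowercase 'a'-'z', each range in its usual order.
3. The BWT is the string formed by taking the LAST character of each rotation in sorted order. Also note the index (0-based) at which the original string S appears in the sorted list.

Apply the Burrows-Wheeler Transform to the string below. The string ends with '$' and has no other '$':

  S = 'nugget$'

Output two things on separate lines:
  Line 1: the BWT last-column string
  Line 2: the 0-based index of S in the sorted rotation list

All 7 rotations (rotation i = S[i:]+S[:i]):
  rot[0] = nugget$
  rot[1] = ugget$n
  rot[2] = gget$nu
  rot[3] = get$nug
  rot[4] = et$nugg
  rot[5] = t$nugge
  rot[6] = $nugget
Sorted (with $ < everything):
  sorted[0] = $nugget  (last char: 't')
  sorted[1] = et$nugg  (last char: 'g')
  sorted[2] = get$nug  (last char: 'g')
  sorted[3] = gget$nu  (last char: 'u')
  sorted[4] = nugget$  (last char: '$')
  sorted[5] = t$nugge  (last char: 'e')
  sorted[6] = ugget$n  (last char: 'n')
Last column: tggu$en
Original string S is at sorted index 4

Answer: tggu$en
4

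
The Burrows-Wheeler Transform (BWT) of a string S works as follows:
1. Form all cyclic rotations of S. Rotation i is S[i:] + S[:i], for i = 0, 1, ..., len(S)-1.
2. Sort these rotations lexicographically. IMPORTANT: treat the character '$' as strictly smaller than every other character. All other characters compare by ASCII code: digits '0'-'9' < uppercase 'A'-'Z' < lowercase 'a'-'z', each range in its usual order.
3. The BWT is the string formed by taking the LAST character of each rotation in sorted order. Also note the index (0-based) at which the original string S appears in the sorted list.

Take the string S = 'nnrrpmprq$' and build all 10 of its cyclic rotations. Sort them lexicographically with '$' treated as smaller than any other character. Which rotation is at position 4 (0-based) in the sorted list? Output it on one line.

All 10 rotations (rotation i = S[i:]+S[:i]):
  rot[0] = nnrrpmprq$
  rot[1] = nrrpmprq$n
  rot[2] = rrpmprq$nn
  rot[3] = rpmprq$nnr
  rot[4] = pmprq$nnrr
  rot[5] = mprq$nnrrp
  rot[6] = prq$nnrrpm
  rot[7] = rq$nnrrpmp
  rot[8] = q$nnrrpmpr
  rot[9] = $nnrrpmprq
Sorted (with $ < everything):
  sorted[0] = $nnrrpmprq
  sorted[1] = mprq$nnrrp
  sorted[2] = nnrrpmprq$
  sorted[3] = nrrpmprq$n
  sorted[4] = pmprq$nnrr
  sorted[5] = prq$nnrrpm
  sorted[6] = q$nnrrpmpr
  sorted[7] = rpmprq$nnr
  sorted[8] = rq$nnrrpmp
  sorted[9] = rrpmprq$nn
sorted[4] = pmprq$nnrr

Answer: pmprq$nnrr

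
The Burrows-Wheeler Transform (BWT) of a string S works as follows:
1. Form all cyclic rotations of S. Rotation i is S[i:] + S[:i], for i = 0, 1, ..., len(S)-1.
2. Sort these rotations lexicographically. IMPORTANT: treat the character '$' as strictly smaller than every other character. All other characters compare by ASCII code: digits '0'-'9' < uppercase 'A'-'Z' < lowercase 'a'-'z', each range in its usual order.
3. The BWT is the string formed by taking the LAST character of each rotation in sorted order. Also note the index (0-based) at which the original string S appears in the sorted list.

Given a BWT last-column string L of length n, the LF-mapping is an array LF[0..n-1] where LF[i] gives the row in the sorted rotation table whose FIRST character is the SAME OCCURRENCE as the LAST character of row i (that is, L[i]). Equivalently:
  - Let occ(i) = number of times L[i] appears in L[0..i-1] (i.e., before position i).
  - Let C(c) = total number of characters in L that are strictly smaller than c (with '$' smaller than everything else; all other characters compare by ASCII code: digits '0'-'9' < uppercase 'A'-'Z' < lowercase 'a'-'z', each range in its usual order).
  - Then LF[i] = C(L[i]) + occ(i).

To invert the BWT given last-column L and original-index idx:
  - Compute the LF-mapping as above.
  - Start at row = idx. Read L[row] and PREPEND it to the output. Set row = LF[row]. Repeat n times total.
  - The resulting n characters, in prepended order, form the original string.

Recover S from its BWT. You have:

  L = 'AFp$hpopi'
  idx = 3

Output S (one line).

LF mapping: 1 2 6 0 3 7 5 8 4
Walk LF starting at row 3, prepending L[row]:
  step 1: row=3, L[3]='$', prepend. Next row=LF[3]=0
  step 2: row=0, L[0]='A', prepend. Next row=LF[0]=1
  step 3: row=1, L[1]='F', prepend. Next row=LF[1]=2
  step 4: row=2, L[2]='p', prepend. Next row=LF[2]=6
  step 5: row=6, L[6]='o', prepend. Next row=LF[6]=5
  step 6: row=5, L[5]='p', prepend. Next row=LF[5]=7
  step 7: row=7, L[7]='p', prepend. Next row=LF[7]=8
  step 8: row=8, L[8]='i', prepend. Next row=LF[8]=4
  step 9: row=4, L[4]='h', prepend. Next row=LF[4]=3
Reversed output: hippopFA$

Answer: hippopFA$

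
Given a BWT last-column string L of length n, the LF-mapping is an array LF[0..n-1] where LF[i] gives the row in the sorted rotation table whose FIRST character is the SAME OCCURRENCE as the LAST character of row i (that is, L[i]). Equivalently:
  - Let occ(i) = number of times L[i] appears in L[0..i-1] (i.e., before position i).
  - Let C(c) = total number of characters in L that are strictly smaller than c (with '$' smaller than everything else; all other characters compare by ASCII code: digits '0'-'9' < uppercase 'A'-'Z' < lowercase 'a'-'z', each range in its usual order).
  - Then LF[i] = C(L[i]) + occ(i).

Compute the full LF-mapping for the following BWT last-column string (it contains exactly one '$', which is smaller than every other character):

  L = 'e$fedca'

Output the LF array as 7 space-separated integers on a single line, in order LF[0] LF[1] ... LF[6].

Char counts: '$':1, 'a':1, 'c':1, 'd':1, 'e':2, 'f':1
C (first-col start): C('$')=0, C('a')=1, C('c')=2, C('d')=3, C('e')=4, C('f')=6
L[0]='e': occ=0, LF[0]=C('e')+0=4+0=4
L[1]='$': occ=0, LF[1]=C('$')+0=0+0=0
L[2]='f': occ=0, LF[2]=C('f')+0=6+0=6
L[3]='e': occ=1, LF[3]=C('e')+1=4+1=5
L[4]='d': occ=0, LF[4]=C('d')+0=3+0=3
L[5]='c': occ=0, LF[5]=C('c')+0=2+0=2
L[6]='a': occ=0, LF[6]=C('a')+0=1+0=1

Answer: 4 0 6 5 3 2 1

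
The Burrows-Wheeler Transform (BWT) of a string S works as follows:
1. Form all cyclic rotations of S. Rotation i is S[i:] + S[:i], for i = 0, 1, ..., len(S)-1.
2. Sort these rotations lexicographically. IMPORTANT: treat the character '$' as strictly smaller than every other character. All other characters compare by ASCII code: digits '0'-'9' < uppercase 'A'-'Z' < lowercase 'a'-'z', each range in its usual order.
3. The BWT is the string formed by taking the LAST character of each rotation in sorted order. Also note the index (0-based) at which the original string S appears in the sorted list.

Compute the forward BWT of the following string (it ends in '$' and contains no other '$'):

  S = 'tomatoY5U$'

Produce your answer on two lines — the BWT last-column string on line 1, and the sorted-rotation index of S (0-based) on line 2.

All 10 rotations (rotation i = S[i:]+S[:i]):
  rot[0] = tomatoY5U$
  rot[1] = omatoY5U$t
  rot[2] = matoY5U$to
  rot[3] = atoY5U$tom
  rot[4] = toY5U$toma
  rot[5] = oY5U$tomat
  rot[6] = Y5U$tomato
  rot[7] = 5U$tomatoY
  rot[8] = U$tomatoY5
  rot[9] = $tomatoY5U
Sorted (with $ < everything):
  sorted[0] = $tomatoY5U  (last char: 'U')
  sorted[1] = 5U$tomatoY  (last char: 'Y')
  sorted[2] = U$tomatoY5  (last char: '5')
  sorted[3] = Y5U$tomato  (last char: 'o')
  sorted[4] = atoY5U$tom  (last char: 'm')
  sorted[5] = matoY5U$to  (last char: 'o')
  sorted[6] = oY5U$tomat  (last char: 't')
  sorted[7] = omatoY5U$t  (last char: 't')
  sorted[8] = toY5U$toma  (last char: 'a')
  sorted[9] = tomatoY5U$  (last char: '$')
Last column: UY5omotta$
Original string S is at sorted index 9

Answer: UY5omotta$
9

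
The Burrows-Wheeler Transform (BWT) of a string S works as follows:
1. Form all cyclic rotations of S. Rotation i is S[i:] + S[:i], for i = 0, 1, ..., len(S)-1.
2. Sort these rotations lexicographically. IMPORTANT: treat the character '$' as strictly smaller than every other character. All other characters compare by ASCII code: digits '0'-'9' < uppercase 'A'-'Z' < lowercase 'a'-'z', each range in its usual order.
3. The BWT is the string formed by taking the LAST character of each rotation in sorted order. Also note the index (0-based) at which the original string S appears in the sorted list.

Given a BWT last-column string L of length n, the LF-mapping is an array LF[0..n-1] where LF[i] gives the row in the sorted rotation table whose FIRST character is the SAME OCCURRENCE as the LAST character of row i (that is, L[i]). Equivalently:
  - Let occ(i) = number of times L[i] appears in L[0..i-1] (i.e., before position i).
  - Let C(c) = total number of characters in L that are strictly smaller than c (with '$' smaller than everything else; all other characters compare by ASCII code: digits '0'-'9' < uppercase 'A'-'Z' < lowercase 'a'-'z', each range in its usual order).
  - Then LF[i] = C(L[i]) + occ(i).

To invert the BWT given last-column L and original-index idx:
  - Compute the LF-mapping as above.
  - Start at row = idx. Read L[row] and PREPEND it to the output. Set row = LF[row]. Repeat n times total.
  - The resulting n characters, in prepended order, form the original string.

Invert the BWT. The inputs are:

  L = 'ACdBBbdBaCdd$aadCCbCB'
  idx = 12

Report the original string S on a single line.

LF mapping: 1 6 16 2 3 14 17 4 11 7 18 19 0 12 13 20 8 9 15 10 5
Walk LF starting at row 12, prepending L[row]:
  step 1: row=12, L[12]='$', prepend. Next row=LF[12]=0
  step 2: row=0, L[0]='A', prepend. Next row=LF[0]=1
  step 3: row=1, L[1]='C', prepend. Next row=LF[1]=6
  step 4: row=6, L[6]='d', prepend. Next row=LF[6]=17
  step 5: row=17, L[17]='C', prepend. Next row=LF[17]=9
  step 6: row=9, L[9]='C', prepend. Next row=LF[9]=7
  step 7: row=7, L[7]='B', prepend. Next row=LF[7]=4
  step 8: row=4, L[4]='B', prepend. Next row=LF[4]=3
  step 9: row=3, L[3]='B', prepend. Next row=LF[3]=2
  step 10: row=2, L[2]='d', prepend. Next row=LF[2]=16
  step 11: row=16, L[16]='C', prepend. Next row=LF[16]=8
  step 12: row=8, L[8]='a', prepend. Next row=LF[8]=11
  step 13: row=11, L[11]='d', prepend. Next row=LF[11]=19
  step 14: row=19, L[19]='C', prepend. Next row=LF[19]=10
  step 15: row=10, L[10]='d', prepend. Next row=LF[10]=18
  step 16: row=18, L[18]='b', prepend. Next row=LF[18]=15
  step 17: row=15, L[15]='d', prepend. Next row=LF[15]=20
  step 18: row=20, L[20]='B', prepend. Next row=LF[20]=5
  step 19: row=5, L[5]='b', prepend. Next row=LF[5]=14
  step 20: row=14, L[14]='a', prepend. Next row=LF[14]=13
  step 21: row=13, L[13]='a', prepend. Next row=LF[13]=12
Reversed output: aabBdbdCdaCdBBBCCdCA$

Answer: aabBdbdCdaCdBBBCCdCA$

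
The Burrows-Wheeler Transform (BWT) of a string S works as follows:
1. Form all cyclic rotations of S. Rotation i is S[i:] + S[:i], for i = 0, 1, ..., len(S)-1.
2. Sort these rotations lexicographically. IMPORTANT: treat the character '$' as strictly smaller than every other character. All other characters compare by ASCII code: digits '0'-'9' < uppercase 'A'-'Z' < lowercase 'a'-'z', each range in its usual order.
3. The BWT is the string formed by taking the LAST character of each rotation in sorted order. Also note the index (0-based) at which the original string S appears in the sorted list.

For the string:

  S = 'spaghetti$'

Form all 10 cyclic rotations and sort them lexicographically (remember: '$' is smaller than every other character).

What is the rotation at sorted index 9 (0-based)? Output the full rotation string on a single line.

Answer: tti$spaghe

Derivation:
All 10 rotations (rotation i = S[i:]+S[:i]):
  rot[0] = spaghetti$
  rot[1] = paghetti$s
  rot[2] = aghetti$sp
  rot[3] = ghetti$spa
  rot[4] = hetti$spag
  rot[5] = etti$spagh
  rot[6] = tti$spaghe
  rot[7] = ti$spaghet
  rot[8] = i$spaghett
  rot[9] = $spaghetti
Sorted (with $ < everything):
  sorted[0] = $spaghetti
  sorted[1] = aghetti$sp
  sorted[2] = etti$spagh
  sorted[3] = ghetti$spa
  sorted[4] = hetti$spag
  sorted[5] = i$spaghett
  sorted[6] = paghetti$s
  sorted[7] = spaghetti$
  sorted[8] = ti$spaghet
  sorted[9] = tti$spaghe
sorted[9] = tti$spaghe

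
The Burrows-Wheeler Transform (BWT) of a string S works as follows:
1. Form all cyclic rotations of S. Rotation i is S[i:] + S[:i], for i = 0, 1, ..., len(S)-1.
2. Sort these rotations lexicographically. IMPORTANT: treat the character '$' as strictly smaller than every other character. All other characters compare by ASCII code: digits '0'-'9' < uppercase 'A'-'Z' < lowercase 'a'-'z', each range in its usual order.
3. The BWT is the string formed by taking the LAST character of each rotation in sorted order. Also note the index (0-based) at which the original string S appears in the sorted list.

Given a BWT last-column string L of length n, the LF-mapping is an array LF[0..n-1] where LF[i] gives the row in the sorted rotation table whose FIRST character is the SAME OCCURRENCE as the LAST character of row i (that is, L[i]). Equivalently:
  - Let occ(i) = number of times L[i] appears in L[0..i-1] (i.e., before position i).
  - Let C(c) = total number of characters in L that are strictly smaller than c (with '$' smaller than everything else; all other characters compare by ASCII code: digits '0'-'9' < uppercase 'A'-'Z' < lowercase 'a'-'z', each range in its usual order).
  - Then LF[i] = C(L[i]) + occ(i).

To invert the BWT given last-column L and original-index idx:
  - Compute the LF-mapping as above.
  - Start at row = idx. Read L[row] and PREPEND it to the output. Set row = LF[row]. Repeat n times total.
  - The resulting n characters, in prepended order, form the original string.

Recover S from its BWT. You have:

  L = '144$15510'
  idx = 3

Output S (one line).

Answer: 11540541$

Derivation:
LF mapping: 2 5 6 0 3 7 8 4 1
Walk LF starting at row 3, prepending L[row]:
  step 1: row=3, L[3]='$', prepend. Next row=LF[3]=0
  step 2: row=0, L[0]='1', prepend. Next row=LF[0]=2
  step 3: row=2, L[2]='4', prepend. Next row=LF[2]=6
  step 4: row=6, L[6]='5', prepend. Next row=LF[6]=8
  step 5: row=8, L[8]='0', prepend. Next row=LF[8]=1
  step 6: row=1, L[1]='4', prepend. Next row=LF[1]=5
  step 7: row=5, L[5]='5', prepend. Next row=LF[5]=7
  step 8: row=7, L[7]='1', prepend. Next row=LF[7]=4
  step 9: row=4, L[4]='1', prepend. Next row=LF[4]=3
Reversed output: 11540541$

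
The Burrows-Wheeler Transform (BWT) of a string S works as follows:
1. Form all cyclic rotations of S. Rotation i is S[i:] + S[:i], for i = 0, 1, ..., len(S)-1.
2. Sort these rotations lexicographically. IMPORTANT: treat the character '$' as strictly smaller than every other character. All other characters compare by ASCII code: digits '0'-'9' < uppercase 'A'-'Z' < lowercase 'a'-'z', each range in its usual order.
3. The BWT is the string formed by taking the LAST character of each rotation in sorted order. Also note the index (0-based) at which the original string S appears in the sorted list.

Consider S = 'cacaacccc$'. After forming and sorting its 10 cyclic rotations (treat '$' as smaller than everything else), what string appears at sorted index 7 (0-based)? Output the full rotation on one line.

Answer: cc$cacaacc

Derivation:
All 10 rotations (rotation i = S[i:]+S[:i]):
  rot[0] = cacaacccc$
  rot[1] = acaacccc$c
  rot[2] = caacccc$ca
  rot[3] = aacccc$cac
  rot[4] = acccc$caca
  rot[5] = cccc$cacaa
  rot[6] = ccc$cacaac
  rot[7] = cc$cacaacc
  rot[8] = c$cacaaccc
  rot[9] = $cacaacccc
Sorted (with $ < everything):
  sorted[0] = $cacaacccc
  sorted[1] = aacccc$cac
  sorted[2] = acaacccc$c
  sorted[3] = acccc$caca
  sorted[4] = c$cacaaccc
  sorted[5] = caacccc$ca
  sorted[6] = cacaacccc$
  sorted[7] = cc$cacaacc
  sorted[8] = ccc$cacaac
  sorted[9] = cccc$cacaa
sorted[7] = cc$cacaacc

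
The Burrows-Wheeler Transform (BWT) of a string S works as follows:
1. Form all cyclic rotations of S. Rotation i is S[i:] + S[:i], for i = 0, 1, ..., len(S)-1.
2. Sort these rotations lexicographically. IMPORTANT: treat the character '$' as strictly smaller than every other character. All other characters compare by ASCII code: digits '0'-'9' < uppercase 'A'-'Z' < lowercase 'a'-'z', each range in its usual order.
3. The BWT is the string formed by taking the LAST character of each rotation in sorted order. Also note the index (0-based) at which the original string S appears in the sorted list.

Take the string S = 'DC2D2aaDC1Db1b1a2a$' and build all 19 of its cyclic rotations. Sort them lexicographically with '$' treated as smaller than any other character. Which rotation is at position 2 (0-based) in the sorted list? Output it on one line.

Answer: 1a2a$DC2D2aaDC1Db1b

Derivation:
All 19 rotations (rotation i = S[i:]+S[:i]):
  rot[0] = DC2D2aaDC1Db1b1a2a$
  rot[1] = C2D2aaDC1Db1b1a2a$D
  rot[2] = 2D2aaDC1Db1b1a2a$DC
  rot[3] = D2aaDC1Db1b1a2a$DC2
  rot[4] = 2aaDC1Db1b1a2a$DC2D
  rot[5] = aaDC1Db1b1a2a$DC2D2
  rot[6] = aDC1Db1b1a2a$DC2D2a
  rot[7] = DC1Db1b1a2a$DC2D2aa
  rot[8] = C1Db1b1a2a$DC2D2aaD
  rot[9] = 1Db1b1a2a$DC2D2aaDC
  rot[10] = Db1b1a2a$DC2D2aaDC1
  rot[11] = b1b1a2a$DC2D2aaDC1D
  rot[12] = 1b1a2a$DC2D2aaDC1Db
  rot[13] = b1a2a$DC2D2aaDC1Db1
  rot[14] = 1a2a$DC2D2aaDC1Db1b
  rot[15] = a2a$DC2D2aaDC1Db1b1
  rot[16] = 2a$DC2D2aaDC1Db1b1a
  rot[17] = a$DC2D2aaDC1Db1b1a2
  rot[18] = $DC2D2aaDC1Db1b1a2a
Sorted (with $ < everything):
  sorted[0] = $DC2D2aaDC1Db1b1a2a
  sorted[1] = 1Db1b1a2a$DC2D2aaDC
  sorted[2] = 1a2a$DC2D2aaDC1Db1b
  sorted[3] = 1b1a2a$DC2D2aaDC1Db
  sorted[4] = 2D2aaDC1Db1b1a2a$DC
  sorted[5] = 2a$DC2D2aaDC1Db1b1a
  sorted[6] = 2aaDC1Db1b1a2a$DC2D
  sorted[7] = C1Db1b1a2a$DC2D2aaD
  sorted[8] = C2D2aaDC1Db1b1a2a$D
  sorted[9] = D2aaDC1Db1b1a2a$DC2
  sorted[10] = DC1Db1b1a2a$DC2D2aa
  sorted[11] = DC2D2aaDC1Db1b1a2a$
  sorted[12] = Db1b1a2a$DC2D2aaDC1
  sorted[13] = a$DC2D2aaDC1Db1b1a2
  sorted[14] = a2a$DC2D2aaDC1Db1b1
  sorted[15] = aDC1Db1b1a2a$DC2D2a
  sorted[16] = aaDC1Db1b1a2a$DC2D2
  sorted[17] = b1a2a$DC2D2aaDC1Db1
  sorted[18] = b1b1a2a$DC2D2aaDC1D
sorted[2] = 1a2a$DC2D2aaDC1Db1b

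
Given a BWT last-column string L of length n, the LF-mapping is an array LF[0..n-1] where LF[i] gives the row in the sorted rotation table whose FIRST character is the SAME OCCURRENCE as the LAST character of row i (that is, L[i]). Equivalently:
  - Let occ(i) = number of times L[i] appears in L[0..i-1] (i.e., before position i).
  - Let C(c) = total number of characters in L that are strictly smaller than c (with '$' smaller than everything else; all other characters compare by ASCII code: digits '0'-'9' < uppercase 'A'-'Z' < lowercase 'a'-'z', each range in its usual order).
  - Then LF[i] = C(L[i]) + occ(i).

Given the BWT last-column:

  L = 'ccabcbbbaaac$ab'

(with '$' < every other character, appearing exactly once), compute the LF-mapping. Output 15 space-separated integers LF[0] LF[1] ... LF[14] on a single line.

Answer: 11 12 1 6 13 7 8 9 2 3 4 14 0 5 10

Derivation:
Char counts: '$':1, 'a':5, 'b':5, 'c':4
C (first-col start): C('$')=0, C('a')=1, C('b')=6, C('c')=11
L[0]='c': occ=0, LF[0]=C('c')+0=11+0=11
L[1]='c': occ=1, LF[1]=C('c')+1=11+1=12
L[2]='a': occ=0, LF[2]=C('a')+0=1+0=1
L[3]='b': occ=0, LF[3]=C('b')+0=6+0=6
L[4]='c': occ=2, LF[4]=C('c')+2=11+2=13
L[5]='b': occ=1, LF[5]=C('b')+1=6+1=7
L[6]='b': occ=2, LF[6]=C('b')+2=6+2=8
L[7]='b': occ=3, LF[7]=C('b')+3=6+3=9
L[8]='a': occ=1, LF[8]=C('a')+1=1+1=2
L[9]='a': occ=2, LF[9]=C('a')+2=1+2=3
L[10]='a': occ=3, LF[10]=C('a')+3=1+3=4
L[11]='c': occ=3, LF[11]=C('c')+3=11+3=14
L[12]='$': occ=0, LF[12]=C('$')+0=0+0=0
L[13]='a': occ=4, LF[13]=C('a')+4=1+4=5
L[14]='b': occ=4, LF[14]=C('b')+4=6+4=10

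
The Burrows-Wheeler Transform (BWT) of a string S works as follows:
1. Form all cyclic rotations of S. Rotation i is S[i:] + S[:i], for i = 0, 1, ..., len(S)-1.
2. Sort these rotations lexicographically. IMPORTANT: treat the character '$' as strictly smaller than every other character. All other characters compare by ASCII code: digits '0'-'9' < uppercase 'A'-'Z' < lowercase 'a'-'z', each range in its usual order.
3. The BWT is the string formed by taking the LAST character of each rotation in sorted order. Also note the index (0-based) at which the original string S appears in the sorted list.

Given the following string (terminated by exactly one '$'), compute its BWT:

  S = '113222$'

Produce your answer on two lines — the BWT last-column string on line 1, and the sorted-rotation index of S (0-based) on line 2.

All 7 rotations (rotation i = S[i:]+S[:i]):
  rot[0] = 113222$
  rot[1] = 13222$1
  rot[2] = 3222$11
  rot[3] = 222$113
  rot[4] = 22$1132
  rot[5] = 2$11322
  rot[6] = $113222
Sorted (with $ < everything):
  sorted[0] = $113222  (last char: '2')
  sorted[1] = 113222$  (last char: '$')
  sorted[2] = 13222$1  (last char: '1')
  sorted[3] = 2$11322  (last char: '2')
  sorted[4] = 22$1132  (last char: '2')
  sorted[5] = 222$113  (last char: '3')
  sorted[6] = 3222$11  (last char: '1')
Last column: 2$12231
Original string S is at sorted index 1

Answer: 2$12231
1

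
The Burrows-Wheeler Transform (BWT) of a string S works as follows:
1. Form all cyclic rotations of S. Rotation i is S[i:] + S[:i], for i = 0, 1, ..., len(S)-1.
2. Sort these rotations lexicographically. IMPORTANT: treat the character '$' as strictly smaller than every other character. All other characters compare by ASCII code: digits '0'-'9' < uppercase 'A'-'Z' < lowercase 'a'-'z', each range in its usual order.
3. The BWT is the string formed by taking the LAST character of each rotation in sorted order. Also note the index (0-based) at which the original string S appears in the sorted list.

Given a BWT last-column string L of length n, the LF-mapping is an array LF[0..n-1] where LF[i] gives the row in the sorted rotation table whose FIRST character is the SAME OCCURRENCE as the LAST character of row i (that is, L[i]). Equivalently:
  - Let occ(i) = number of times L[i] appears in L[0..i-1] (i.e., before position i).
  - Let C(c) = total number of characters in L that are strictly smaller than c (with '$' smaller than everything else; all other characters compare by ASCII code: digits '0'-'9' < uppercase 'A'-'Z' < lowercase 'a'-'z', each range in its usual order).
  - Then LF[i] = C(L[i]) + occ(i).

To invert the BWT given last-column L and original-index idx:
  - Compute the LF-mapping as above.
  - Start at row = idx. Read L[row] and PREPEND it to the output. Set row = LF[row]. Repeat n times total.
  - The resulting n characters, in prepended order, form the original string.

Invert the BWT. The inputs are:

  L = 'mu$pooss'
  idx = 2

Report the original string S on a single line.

Answer: opossum$

Derivation:
LF mapping: 1 7 0 4 2 3 5 6
Walk LF starting at row 2, prepending L[row]:
  step 1: row=2, L[2]='$', prepend. Next row=LF[2]=0
  step 2: row=0, L[0]='m', prepend. Next row=LF[0]=1
  step 3: row=1, L[1]='u', prepend. Next row=LF[1]=7
  step 4: row=7, L[7]='s', prepend. Next row=LF[7]=6
  step 5: row=6, L[6]='s', prepend. Next row=LF[6]=5
  step 6: row=5, L[5]='o', prepend. Next row=LF[5]=3
  step 7: row=3, L[3]='p', prepend. Next row=LF[3]=4
  step 8: row=4, L[4]='o', prepend. Next row=LF[4]=2
Reversed output: opossum$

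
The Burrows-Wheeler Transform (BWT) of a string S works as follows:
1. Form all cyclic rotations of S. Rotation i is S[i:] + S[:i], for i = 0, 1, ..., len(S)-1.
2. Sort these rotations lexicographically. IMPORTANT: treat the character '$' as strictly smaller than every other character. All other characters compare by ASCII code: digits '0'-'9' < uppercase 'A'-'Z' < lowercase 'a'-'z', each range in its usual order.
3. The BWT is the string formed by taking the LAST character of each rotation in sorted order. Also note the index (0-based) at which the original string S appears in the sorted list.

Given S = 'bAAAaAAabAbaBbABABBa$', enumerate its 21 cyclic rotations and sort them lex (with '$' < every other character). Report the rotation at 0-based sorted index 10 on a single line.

All 21 rotations (rotation i = S[i:]+S[:i]):
  rot[0] = bAAAaAAabAbaBbABABBa$
  rot[1] = AAAaAAabAbaBbABABBa$b
  rot[2] = AAaAAabAbaBbABABBa$bA
  rot[3] = AaAAabAbaBbABABBa$bAA
  rot[4] = aAAabAbaBbABABBa$bAAA
  rot[5] = AAabAbaBbABABBa$bAAAa
  rot[6] = AabAbaBbABABBa$bAAAaA
  rot[7] = abAbaBbABABBa$bAAAaAA
  rot[8] = bAbaBbABABBa$bAAAaAAa
  rot[9] = AbaBbABABBa$bAAAaAAab
  rot[10] = baBbABABBa$bAAAaAAabA
  rot[11] = aBbABABBa$bAAAaAAabAb
  rot[12] = BbABABBa$bAAAaAAabAba
  rot[13] = bABABBa$bAAAaAAabAbaB
  rot[14] = ABABBa$bAAAaAAabAbaBb
  rot[15] = BABBa$bAAAaAAabAbaBbA
  rot[16] = ABBa$bAAAaAAabAbaBbAB
  rot[17] = BBa$bAAAaAAabAbaBbABA
  rot[18] = Ba$bAAAaAAabAbaBbABAB
  rot[19] = a$bAAAaAAabAbaBbABABB
  rot[20] = $bAAAaAAabAbaBbABABBa
Sorted (with $ < everything):
  sorted[0] = $bAAAaAAabAbaBbABABBa
  sorted[1] = AAAaAAabAbaBbABABBa$b
  sorted[2] = AAaAAabAbaBbABABBa$bA
  sorted[3] = AAabAbaBbABABBa$bAAAa
  sorted[4] = ABABBa$bAAAaAAabAbaBb
  sorted[5] = ABBa$bAAAaAAabAbaBbAB
  sorted[6] = AaAAabAbaBbABABBa$bAA
  sorted[7] = AabAbaBbABABBa$bAAAaA
  sorted[8] = AbaBbABABBa$bAAAaAAab
  sorted[9] = BABBa$bAAAaAAabAbaBbA
  sorted[10] = BBa$bAAAaAAabAbaBbABA
  sorted[11] = Ba$bAAAaAAabAbaBbABAB
  sorted[12] = BbABABBa$bAAAaAAabAba
  sorted[13] = a$bAAAaAAabAbaBbABABB
  sorted[14] = aAAabAbaBbABABBa$bAAA
  sorted[15] = aBbABABBa$bAAAaAAabAb
  sorted[16] = abAbaBbABABBa$bAAAaAA
  sorted[17] = bAAAaAAabAbaBbABABBa$
  sorted[18] = bABABBa$bAAAaAAabAbaB
  sorted[19] = bAbaBbABABBa$bAAAaAAa
  sorted[20] = baBbABABBa$bAAAaAAabA
sorted[10] = BBa$bAAAaAAabAbaBbABA

Answer: BBa$bAAAaAAabAbaBbABA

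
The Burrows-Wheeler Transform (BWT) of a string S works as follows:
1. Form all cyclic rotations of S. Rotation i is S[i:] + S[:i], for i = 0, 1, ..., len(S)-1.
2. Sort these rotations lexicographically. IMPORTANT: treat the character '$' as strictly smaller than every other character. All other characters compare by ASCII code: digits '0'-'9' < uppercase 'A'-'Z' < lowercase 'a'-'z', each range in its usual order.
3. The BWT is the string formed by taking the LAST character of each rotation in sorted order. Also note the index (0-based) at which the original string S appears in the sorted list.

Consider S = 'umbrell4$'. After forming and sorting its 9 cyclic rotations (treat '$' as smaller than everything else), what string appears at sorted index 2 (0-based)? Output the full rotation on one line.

All 9 rotations (rotation i = S[i:]+S[:i]):
  rot[0] = umbrell4$
  rot[1] = mbrell4$u
  rot[2] = brell4$um
  rot[3] = rell4$umb
  rot[4] = ell4$umbr
  rot[5] = ll4$umbre
  rot[6] = l4$umbrel
  rot[7] = 4$umbrell
  rot[8] = $umbrell4
Sorted (with $ < everything):
  sorted[0] = $umbrell4
  sorted[1] = 4$umbrell
  sorted[2] = brell4$um
  sorted[3] = ell4$umbr
  sorted[4] = l4$umbrel
  sorted[5] = ll4$umbre
  sorted[6] = mbrell4$u
  sorted[7] = rell4$umb
  sorted[8] = umbrell4$
sorted[2] = brell4$um

Answer: brell4$um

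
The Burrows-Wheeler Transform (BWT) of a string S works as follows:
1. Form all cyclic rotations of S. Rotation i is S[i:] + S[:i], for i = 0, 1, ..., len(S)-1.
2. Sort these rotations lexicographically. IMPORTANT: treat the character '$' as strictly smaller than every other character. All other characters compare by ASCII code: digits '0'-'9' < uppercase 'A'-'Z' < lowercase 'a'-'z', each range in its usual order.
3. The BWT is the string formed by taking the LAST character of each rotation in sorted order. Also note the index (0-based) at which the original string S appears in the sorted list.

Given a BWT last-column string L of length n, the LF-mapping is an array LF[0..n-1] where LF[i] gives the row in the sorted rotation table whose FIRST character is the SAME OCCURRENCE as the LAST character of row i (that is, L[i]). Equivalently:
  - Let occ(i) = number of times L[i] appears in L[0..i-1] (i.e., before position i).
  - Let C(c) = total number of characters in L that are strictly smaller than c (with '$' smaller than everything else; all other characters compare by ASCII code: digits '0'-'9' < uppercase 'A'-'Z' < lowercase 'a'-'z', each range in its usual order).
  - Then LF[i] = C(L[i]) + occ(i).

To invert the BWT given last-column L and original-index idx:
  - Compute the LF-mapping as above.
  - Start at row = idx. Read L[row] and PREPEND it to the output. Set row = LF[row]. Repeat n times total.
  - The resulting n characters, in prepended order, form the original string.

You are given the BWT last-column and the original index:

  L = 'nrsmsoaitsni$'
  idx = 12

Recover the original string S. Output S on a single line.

LF mapping: 5 8 9 4 10 7 1 2 12 11 6 3 0
Walk LF starting at row 12, prepending L[row]:
  step 1: row=12, L[12]='$', prepend. Next row=LF[12]=0
  step 2: row=0, L[0]='n', prepend. Next row=LF[0]=5
  step 3: row=5, L[5]='o', prepend. Next row=LF[5]=7
  step 4: row=7, L[7]='i', prepend. Next row=LF[7]=2
  step 5: row=2, L[2]='s', prepend. Next row=LF[2]=9
  step 6: row=9, L[9]='s', prepend. Next row=LF[9]=11
  step 7: row=11, L[11]='i', prepend. Next row=LF[11]=3
  step 8: row=3, L[3]='m', prepend. Next row=LF[3]=4
  step 9: row=4, L[4]='s', prepend. Next row=LF[4]=10
  step 10: row=10, L[10]='n', prepend. Next row=LF[10]=6
  step 11: row=6, L[6]='a', prepend. Next row=LF[6]=1
  step 12: row=1, L[1]='r', prepend. Next row=LF[1]=8
  step 13: row=8, L[8]='t', prepend. Next row=LF[8]=12
Reversed output: transmission$

Answer: transmission$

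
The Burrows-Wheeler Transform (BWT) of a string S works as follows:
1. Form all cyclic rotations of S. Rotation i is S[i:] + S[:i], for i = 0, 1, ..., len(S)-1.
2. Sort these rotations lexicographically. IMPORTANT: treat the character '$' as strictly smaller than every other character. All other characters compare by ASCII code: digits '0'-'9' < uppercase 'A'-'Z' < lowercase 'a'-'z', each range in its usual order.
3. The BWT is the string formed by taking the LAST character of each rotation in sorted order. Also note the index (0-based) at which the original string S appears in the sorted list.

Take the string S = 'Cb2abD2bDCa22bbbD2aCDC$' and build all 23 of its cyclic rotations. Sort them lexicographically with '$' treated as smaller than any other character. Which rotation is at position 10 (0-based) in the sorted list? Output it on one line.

Answer: D2aCDC$Cb2abD2bDCa22bbb

Derivation:
All 23 rotations (rotation i = S[i:]+S[:i]):
  rot[0] = Cb2abD2bDCa22bbbD2aCDC$
  rot[1] = b2abD2bDCa22bbbD2aCDC$C
  rot[2] = 2abD2bDCa22bbbD2aCDC$Cb
  rot[3] = abD2bDCa22bbbD2aCDC$Cb2
  rot[4] = bD2bDCa22bbbD2aCDC$Cb2a
  rot[5] = D2bDCa22bbbD2aCDC$Cb2ab
  rot[6] = 2bDCa22bbbD2aCDC$Cb2abD
  rot[7] = bDCa22bbbD2aCDC$Cb2abD2
  rot[8] = DCa22bbbD2aCDC$Cb2abD2b
  rot[9] = Ca22bbbD2aCDC$Cb2abD2bD
  rot[10] = a22bbbD2aCDC$Cb2abD2bDC
  rot[11] = 22bbbD2aCDC$Cb2abD2bDCa
  rot[12] = 2bbbD2aCDC$Cb2abD2bDCa2
  rot[13] = bbbD2aCDC$Cb2abD2bDCa22
  rot[14] = bbD2aCDC$Cb2abD2bDCa22b
  rot[15] = bD2aCDC$Cb2abD2bDCa22bb
  rot[16] = D2aCDC$Cb2abD2bDCa22bbb
  rot[17] = 2aCDC$Cb2abD2bDCa22bbbD
  rot[18] = aCDC$Cb2abD2bDCa22bbbD2
  rot[19] = CDC$Cb2abD2bDCa22bbbD2a
  rot[20] = DC$Cb2abD2bDCa22bbbD2aC
  rot[21] = C$Cb2abD2bDCa22bbbD2aCD
  rot[22] = $Cb2abD2bDCa22bbbD2aCDC
Sorted (with $ < everything):
  sorted[0] = $Cb2abD2bDCa22bbbD2aCDC
  sorted[1] = 22bbbD2aCDC$Cb2abD2bDCa
  sorted[2] = 2aCDC$Cb2abD2bDCa22bbbD
  sorted[3] = 2abD2bDCa22bbbD2aCDC$Cb
  sorted[4] = 2bDCa22bbbD2aCDC$Cb2abD
  sorted[5] = 2bbbD2aCDC$Cb2abD2bDCa2
  sorted[6] = C$Cb2abD2bDCa22bbbD2aCD
  sorted[7] = CDC$Cb2abD2bDCa22bbbD2a
  sorted[8] = Ca22bbbD2aCDC$Cb2abD2bD
  sorted[9] = Cb2abD2bDCa22bbbD2aCDC$
  sorted[10] = D2aCDC$Cb2abD2bDCa22bbb
  sorted[11] = D2bDCa22bbbD2aCDC$Cb2ab
  sorted[12] = DC$Cb2abD2bDCa22bbbD2aC
  sorted[13] = DCa22bbbD2aCDC$Cb2abD2b
  sorted[14] = a22bbbD2aCDC$Cb2abD2bDC
  sorted[15] = aCDC$Cb2abD2bDCa22bbbD2
  sorted[16] = abD2bDCa22bbbD2aCDC$Cb2
  sorted[17] = b2abD2bDCa22bbbD2aCDC$C
  sorted[18] = bD2aCDC$Cb2abD2bDCa22bb
  sorted[19] = bD2bDCa22bbbD2aCDC$Cb2a
  sorted[20] = bDCa22bbbD2aCDC$Cb2abD2
  sorted[21] = bbD2aCDC$Cb2abD2bDCa22b
  sorted[22] = bbbD2aCDC$Cb2abD2bDCa22
sorted[10] = D2aCDC$Cb2abD2bDCa22bbb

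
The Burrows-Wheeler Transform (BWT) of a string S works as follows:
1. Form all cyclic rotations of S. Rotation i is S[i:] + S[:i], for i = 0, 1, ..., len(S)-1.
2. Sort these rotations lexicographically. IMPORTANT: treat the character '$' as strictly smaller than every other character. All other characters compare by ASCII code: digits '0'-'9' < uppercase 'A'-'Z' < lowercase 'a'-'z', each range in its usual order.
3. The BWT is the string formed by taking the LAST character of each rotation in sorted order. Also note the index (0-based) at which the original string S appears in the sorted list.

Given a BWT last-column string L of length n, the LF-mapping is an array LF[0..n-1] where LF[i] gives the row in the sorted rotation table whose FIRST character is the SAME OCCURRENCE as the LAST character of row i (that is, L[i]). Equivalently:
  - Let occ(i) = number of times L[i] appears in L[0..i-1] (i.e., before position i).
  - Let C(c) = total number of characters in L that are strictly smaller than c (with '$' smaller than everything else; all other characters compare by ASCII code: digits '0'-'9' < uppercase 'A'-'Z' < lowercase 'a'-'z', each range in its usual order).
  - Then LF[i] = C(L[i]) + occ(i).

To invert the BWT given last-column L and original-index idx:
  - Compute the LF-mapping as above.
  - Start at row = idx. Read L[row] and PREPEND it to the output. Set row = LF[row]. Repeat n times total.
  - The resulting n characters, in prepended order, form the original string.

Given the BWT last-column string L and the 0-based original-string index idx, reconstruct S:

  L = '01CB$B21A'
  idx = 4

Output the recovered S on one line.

Answer: 2B1BAC10$

Derivation:
LF mapping: 1 2 8 6 0 7 4 3 5
Walk LF starting at row 4, prepending L[row]:
  step 1: row=4, L[4]='$', prepend. Next row=LF[4]=0
  step 2: row=0, L[0]='0', prepend. Next row=LF[0]=1
  step 3: row=1, L[1]='1', prepend. Next row=LF[1]=2
  step 4: row=2, L[2]='C', prepend. Next row=LF[2]=8
  step 5: row=8, L[8]='A', prepend. Next row=LF[8]=5
  step 6: row=5, L[5]='B', prepend. Next row=LF[5]=7
  step 7: row=7, L[7]='1', prepend. Next row=LF[7]=3
  step 8: row=3, L[3]='B', prepend. Next row=LF[3]=6
  step 9: row=6, L[6]='2', prepend. Next row=LF[6]=4
Reversed output: 2B1BAC10$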